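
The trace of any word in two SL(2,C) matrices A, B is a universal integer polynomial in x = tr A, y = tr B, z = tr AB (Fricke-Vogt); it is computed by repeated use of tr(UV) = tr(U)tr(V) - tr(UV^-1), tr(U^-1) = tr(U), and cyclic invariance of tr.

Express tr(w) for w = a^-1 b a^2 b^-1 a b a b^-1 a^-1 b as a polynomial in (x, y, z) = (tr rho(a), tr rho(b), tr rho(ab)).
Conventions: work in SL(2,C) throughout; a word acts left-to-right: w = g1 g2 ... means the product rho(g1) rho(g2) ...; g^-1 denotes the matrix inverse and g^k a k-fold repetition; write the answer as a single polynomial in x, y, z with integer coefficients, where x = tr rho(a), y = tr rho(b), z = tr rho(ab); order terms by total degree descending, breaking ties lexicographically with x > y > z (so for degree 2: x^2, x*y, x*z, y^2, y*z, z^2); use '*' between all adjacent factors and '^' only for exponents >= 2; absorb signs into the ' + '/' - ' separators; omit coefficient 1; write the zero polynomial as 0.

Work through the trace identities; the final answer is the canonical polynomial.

tr(b^2 a) = tr(b) * tr(a b) - tr(a) = y*z - x
tr(b^2) = tr(b) * tr(b) - tr(1) = y^2 - 2
tr(b^2 a^2) = tr(a) * tr(b^2 a) - tr(b^2) = x*y*z - x^2 - y^2 + 2
tr(b a^3 b) = tr(a) * tr(b^2 a^2) - tr(b^2 a) = x^2*y*z - x^3 - x*y^2 - y*z + 3*x
tr(a b a b) = tr(b a) * tr(b a) - tr(1) = z^2 - 2
tr(a b a) = tr(a) * tr(b a) - tr(b) = x*z - y
tr(b a b^2 a) = tr(b) * tr(a b a b) - tr(a b a) = y*z^2 - x*z - y
tr(b a b^2) = tr(b) * tr(b a b) - tr(b a) = y^2*z - x*y - z
tr(b^2 a^2 b a) = tr(a) * tr(b a b^2 a) - tr(b a b^2) = x*y*z^2 - x^2*z - y^2*z + z
tr(b^2 a^2 b) = tr(b) * tr(b a^2 b) - tr(b a^2) = x*y^2*z - x^2*y - y^3 - x*z + 3*y
tr(b a^2 b^2 a^2) = tr(a) * tr(b^2 a^2 b a) - tr(b^2 a^2 b) = x^2*y*z^2 - x^3*z - 2*x*y^2*z + x^2*y + y^3 + 2*x*z - 3*y
tr(b a^2 b^2 a) = tr(a) * tr(b^2 a b a) - tr(b^2 a b) = x*y*z^2 - x^2*z - y^2*z + z
tr(a b^2 a^3 b a) = tr(a) * tr(b a^2 b^2 a^2) - tr(b a^2 b^2 a) = x^3*y*z^2 - x^4*z - 2*x^2*y^2*z + x^3*y + x*y^3 - x*y*z^2 + 3*x^2*z + y^2*z - 3*x*y - z
tr(b a b a b a) = tr(b a) * tr(b a b a) - tr(b^-1 a^-1) = z^3 - 3*z
tr(a b a b a b a) = tr(a) * tr(b a b a b a) - tr(b a b a b) = x*z^3 - y*z^2 - 2*x*z + y
tr(a^3 b a b a b) = tr(a) * tr(a b a b a b a) - tr(a b a b a b) = x^2*z^3 - x*y*z^2 - 2*x^2*z - z^3 + x*y + 3*z
tr(b a b a^2) = tr(a) * tr(b a b a) - tr(b a b) = x*z^2 - y*z - x
tr(a^2 b a b a) = tr(a) * tr(b a b a^2) - tr(b a b a) = x^2*z^2 - x*y*z - x^2 - z^2 + 2
tr(a^3 b a b a) = tr(a) * tr(a^2 b a b a) - tr(a^2 b a b) = x^3*z^2 - x^2*y*z - x^3 - 2*x*z^2 + y*z + 3*x
tr(a b^2 a^3 b a b) = tr(b) * tr(a^3 b a b a b) - tr(a^3 b a b a) = x^2*y*z^3 - x^3*z^2 - x*y^2*z^2 - x^2*y*z - y*z^3 + x^3 + x*y^2 + 2*x*z^2 + 2*y*z - 3*x
tr(b a^3 b a b^-1 a b) = tr(a b^2 a^3 b a) * tr(b) - tr(a b^2 a^3 b a b) = x^3*y^2*z^2 - x^4*y*z - 2*x^2*y^3*z - x^2*y*z^3 + x^3*y^2 + x^3*z^2 + x*y^4 + 4*x^2*y*z + y^3*z + y*z^3 - x^3 - 4*x*y^2 - 2*x*z^2 - 3*y*z + 3*x
tr(b a b a^3 b) = tr(a) * tr(b^2 a b a^2) - tr(b^2 a b a) = x^2*y*z^2 - x^3*z - x*y^2*z - y*z^2 + 2*x*z + y
tr(a b a b a^3 b a) = tr(a) * tr(b a b a^3 b a) - tr(b a b a^3 b) = x^3*z^3 - 2*x^2*y*z^2 - x^3*z + x*y^2*z - x*z^3 + x^2*y + y*z^2 + x*z - y
tr(b a b a b a b a) = tr(b a b a b a) * tr(b a) - tr(a b a b) = z^4 - 4*z^2 + 2
tr(b a b a b a b) = tr(b) * tr(a b a b a b) - tr(a b a b a) = y*z^3 - x*z^2 - 2*y*z + x
tr(b a b a b a b a^2) = tr(a) * tr(b a b a b a b a) - tr(b a b a b a b) = x*z^4 - y*z^3 - 3*x*z^2 + 2*y*z + x
tr(a b a b a^3 b a b) = tr(a) * tr(b a b a b a b a^2) - tr(b a b a b a b a) = x^2*z^4 - x*y*z^3 - 3*x^2*z^2 - z^4 + 2*x*y*z + x^2 + 4*z^2 - 2
tr(b a^3 b a b^-1 a b a) = tr(a b a b a^3 b a) * tr(b) - tr(a b a b a^3 b a b) = x^3*y*z^3 - 2*x^2*y^2*z^2 - x^2*z^4 - x^3*y*z + x*y^3*z + x^2*y^2 + 3*x^2*z^2 + y^2*z^2 + z^4 - x*y*z - x^2 - y^2 - 4*z^2 + 2
tr(b a^-1 b a^3 b a b^-1 a) = tr(b a^3 b a b^-1 a b) * tr(a) - tr(b a^3 b a b^-1 a b a) = x^4*y^2*z^2 - x^5*y*z - 2*x^3*y^3*z - 2*x^3*y*z^3 + x^4*y^2 + x^4*z^2 + x^2*y^4 + 2*x^2*y^2*z^2 + x^2*z^4 + 5*x^3*y*z + x*y*z^3 - x^4 - 5*x^2*y^2 - 5*x^2*z^2 - y^2*z^2 - z^4 - 2*x*y*z + 4*x^2 + y^2 + 4*z^2 - 2
tr(a b a b^-1 a^-1 b a^-1 b a^2) = tr(b a^-1 b a^3 b a b^-1) * tr(a) - tr(b a^-1 b a^3 b a b^-1 a) = -x^4*y^2*z^2 + x^5*y*z + 2*x^3*y^3*z + 2*x^3*y*z^3 - x^4*y^2 - x^4*z^2 - x^2*y^4 - 2*x^2*y^2*z^2 - x^2*z^4 - 4*x^3*y*z - x*y*z^3 + 4*x^2*y^2 + 5*x^2*z^2 + y^2*z^2 + z^4 + x*y*z - x^2 - y^2 - 4*z^2 + 2
tr(b^2 a^2 b a b a) = tr(b) * tr(a^2 b a b a b) - tr(a^2 b a b a) = x*y*z^3 - x^2*z^2 - y^2*z^2 - x*y*z + x^2 + y^2 + z^2 - 2
tr(b^2 a^2 b a b) = tr(b) * tr(b a^2 b a b) - tr(b a^2 b a) = x*y^2*z^2 - x^2*y*z - y^3*z - x*z^2 + 2*y*z + x
tr(a b^2 a^2 b a b a) = tr(a) * tr(b^2 a^2 b a b a) - tr(b^2 a^2 b a b) = x^2*y*z^3 - x^3*z^2 - 2*x*y^2*z^2 + y^3*z + x^3 + x*y^2 + 2*x*z^2 - 2*y*z - 3*x
tr(a b^2 a^2 b a b a b) = tr(b) * tr(a^2 b a b a b a b) - tr(a^2 b a b a b a) = x*y*z^4 - x^2*z^3 - y^2*z^3 - 2*x*y*z^2 + 2*x^2*z + 2*y^2*z + z^3 - 3*z
tr(b a^2 b a b a b^-1 a b) = tr(a b^2 a^2 b a b a) * tr(b) - tr(a b^2 a^2 b a b a b) = x^2*y^2*z^3 - x^3*y*z^2 - 2*x*y^3*z^2 - x*y*z^4 + x^2*z^3 + y^4*z + y^2*z^3 + x^3*y + x*y^3 + 4*x*y*z^2 - 2*x^2*z - 4*y^2*z - z^3 - 3*x*y + 3*z
tr(a b a^2 b a) = tr(a) * tr(b a^2 b a) - tr(b a^2 b) = x^2*z^2 - 2*x*y*z + y^2 - 2
tr(b a b a^2 b a b) = tr(b) * tr(a b a^2 b a b) - tr(a b a^2 b a) = x*y*z^3 - x^2*z^2 - y^2*z^2 + 2
tr(a b a b a^2 b a b a) = tr(a) * tr(b a b a^2 b a b a) - tr(b a b a^2 b a b) = x^2*z^4 - 2*x*y*z^3 - 2*x^2*z^2 + y^2*z^2 + 2*x*y*z + x^2 - 2
tr(b a b a b a b a b a) = tr(a b a b) * tr(a b a b a b) - tr(a^-1 b^-1) = z^5 - 5*z^3 + 5*z
tr(b a b a b a b a b) = tr(b) * tr(a b a b a b a b) - tr(a b a b a b a) = y*z^4 - x*z^3 - 3*y*z^2 + 2*x*z + y
tr(a b a b a^2 b a b a b) = tr(a) * tr(b a b a b a b a b a) - tr(b a b a b a b a b) = x*z^5 - y*z^4 - 4*x*z^3 + 3*y*z^2 + 3*x*z - y
tr(b a^2 b a b a b^-1 a b a) = tr(a b a b a^2 b a b a) * tr(b) - tr(a b a b a^2 b a b a b) = x^2*y*z^4 - 2*x*y^2*z^3 - x*z^5 - 2*x^2*y*z^2 + y^3*z^2 + y*z^4 + 2*x*y^2*z + 4*x*z^3 + x^2*y - 3*y*z^2 - 3*x*z - y
tr(b a^-1 b a^2 b a b a b^-1 a) = tr(b a^2 b a b a b^-1 a b) * tr(a) - tr(b a^2 b a b a b^-1 a b a) = x^3*y^2*z^3 - x^4*y*z^2 - 2*x^2*y^3*z^2 - 2*x^2*y*z^4 + x^3*z^3 + x*y^4*z + 3*x*y^2*z^3 + x*z^5 + x^4*y + x^2*y^3 + 6*x^2*y*z^2 - y^3*z^2 - y*z^4 - 2*x^3*z - 6*x*y^2*z - 5*x*z^3 - 4*x^2*y + 3*y*z^2 + 6*x*z + y
tr(a b a b^-1 a^-1 b a^-1 b a^2 b) = tr(b a^-1 b a^2 b a b a b^-1) * tr(a) - tr(b a^-1 b a^2 b a b a b^-1 a) = -x^3*y^2*z^3 + x^4*y*z^2 + 2*x^2*y^3*z^2 + 2*x^2*y*z^4 - x^3*z^3 - x*y^4*z - 3*x*y^2*z^3 - x*z^5 - x^4*y - x^2*y^3 - 5*x^2*y*z^2 + y^3*z^2 + y*z^4 + x^3*z + 5*x*y^2*z + 5*x*z^3 + 4*x^2*y - 3*y*z^2 - 5*x*z - y
tr(a^-1 b a^2 b^-1 a b a b^-1 a^-1 b) = tr(a b a b^-1 a^-1 b a^-1 b a^2) * tr(b) - tr(a b a b^-1 a^-1 b a^-1 b a^2 b) = -x^4*y^3*z^2 + x^5*y^2*z + 2*x^3*y^4*z + 3*x^3*y^2*z^3 - x^4*y^3 - 2*x^4*y*z^2 - x^2*y^5 - 4*x^2*y^3*z^2 - 3*x^2*y*z^4 - 4*x^3*y^2*z + x^3*z^3 + x*y^4*z + 2*x*y^2*z^3 + x*z^5 + x^4*y + 5*x^2*y^3 + 10*x^2*y*z^2 - x^3*z - 4*x*y^2*z - 5*x*z^3 - 5*x^2*y - y^3 - y*z^2 + 5*x*z + 3*y

-x^4*y^3*z^2 + x^5*y^2*z + 2*x^3*y^4*z + 3*x^3*y^2*z^3 - x^4*y^3 - 2*x^4*y*z^2 - x^2*y^5 - 4*x^2*y^3*z^2 - 3*x^2*y*z^4 - 4*x^3*y^2*z + x^3*z^3 + x*y^4*z + 2*x*y^2*z^3 + x*z^5 + x^4*y + 5*x^2*y^3 + 10*x^2*y*z^2 - x^3*z - 4*x*y^2*z - 5*x*z^3 - 5*x^2*y - y^3 - y*z^2 + 5*x*z + 3*y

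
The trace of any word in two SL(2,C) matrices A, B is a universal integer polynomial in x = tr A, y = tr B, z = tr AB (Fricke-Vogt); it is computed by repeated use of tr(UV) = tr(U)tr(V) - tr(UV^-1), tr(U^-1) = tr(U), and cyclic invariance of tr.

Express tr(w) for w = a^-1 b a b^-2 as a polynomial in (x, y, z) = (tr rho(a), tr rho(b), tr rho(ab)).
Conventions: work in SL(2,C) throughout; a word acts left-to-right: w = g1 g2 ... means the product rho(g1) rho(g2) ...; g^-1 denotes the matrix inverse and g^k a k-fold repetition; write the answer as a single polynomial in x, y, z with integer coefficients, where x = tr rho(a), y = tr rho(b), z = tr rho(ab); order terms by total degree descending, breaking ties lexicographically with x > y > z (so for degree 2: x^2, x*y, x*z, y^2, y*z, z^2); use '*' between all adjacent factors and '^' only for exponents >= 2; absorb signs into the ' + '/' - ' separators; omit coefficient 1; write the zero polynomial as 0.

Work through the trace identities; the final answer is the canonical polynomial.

tr(a b^-1) = tr(a) * tr(b) - tr(a b) = x*y - z
tr(a b a) = tr(a) * tr(b a) - tr(b) = x*z - y
reduce: tr(a b a b) = tr(a b) * tr(a b) - tr(1) = z^2 - 2
tr(b^-1 a b a) = tr(a b a) * tr(b) - tr(a b a b) = x*y*z - y^2 - z^2 + 2
reduce: tr(b a b^-2 a) = tr(b^-1 a b a) * tr(b) - tr(b^-1 a b a b) = x*y^2*z - y^3 - y*z^2 - x*z + 3*y
tr(a^-1 b a b^-2) = tr(b a b^-2) * tr(a) - tr(b a b^-2 a) = -x*y^2*z + x^2*y + y^3 + y*z^2 - 3*y

-x*y^2*z + x^2*y + y^3 + y*z^2 - 3*y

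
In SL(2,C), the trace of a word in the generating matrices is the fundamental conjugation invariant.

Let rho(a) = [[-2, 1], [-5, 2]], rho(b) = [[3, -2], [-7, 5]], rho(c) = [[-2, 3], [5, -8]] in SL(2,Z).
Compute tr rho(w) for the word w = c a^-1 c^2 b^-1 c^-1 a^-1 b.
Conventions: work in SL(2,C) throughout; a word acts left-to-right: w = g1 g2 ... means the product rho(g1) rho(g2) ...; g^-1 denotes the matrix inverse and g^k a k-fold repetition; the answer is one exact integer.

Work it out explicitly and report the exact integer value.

rho(c) = [[-2, 3], [5, -8]]
... * rho(a^-1) = [[2, -1], [5, -2]]  ->  [[11, -4], [-30, 11]]
... * rho(c) = [[-2, 3], [5, -8]]  ->  [[-42, 65], [115, -178]]
... * rho(c) = [[-2, 3], [5, -8]]  ->  [[409, -646], [-1120, 1769]]
... * rho(b^-1) = [[5, 2], [7, 3]]  ->  [[-2477, -1120], [6783, 3067]]
... * rho(c^-1) = [[-8, -3], [-5, -2]]  ->  [[25416, 9671], [-69599, -26483]]
... * rho(a^-1) = [[2, -1], [5, -2]]  ->  [[99187, -44758], [-271613, 122565]]
... * rho(b) = [[3, -2], [-7, 5]]  ->  [[610867, -422164], [-1672794, 1156051]]
tr = 610867 + 1156051 = 1766918

1766918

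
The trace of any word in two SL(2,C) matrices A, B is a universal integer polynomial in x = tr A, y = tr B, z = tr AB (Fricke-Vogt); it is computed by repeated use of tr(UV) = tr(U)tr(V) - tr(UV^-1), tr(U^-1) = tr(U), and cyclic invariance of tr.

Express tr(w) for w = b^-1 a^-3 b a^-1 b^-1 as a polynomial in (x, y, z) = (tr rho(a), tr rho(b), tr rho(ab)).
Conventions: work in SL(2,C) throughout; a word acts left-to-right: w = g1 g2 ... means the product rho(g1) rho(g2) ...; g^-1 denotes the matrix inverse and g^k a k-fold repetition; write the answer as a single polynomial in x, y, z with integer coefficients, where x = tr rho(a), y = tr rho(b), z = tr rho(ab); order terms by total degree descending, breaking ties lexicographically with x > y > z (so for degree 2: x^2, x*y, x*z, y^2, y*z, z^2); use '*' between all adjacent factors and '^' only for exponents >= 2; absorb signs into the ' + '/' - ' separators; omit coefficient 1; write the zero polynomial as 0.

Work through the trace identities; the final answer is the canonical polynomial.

so trace(a^-1) = trace(a) = x
so trace(b a b) = trace(b)*trace(a b) - trace(a) = y*z - x
trace(b a b a) = trace(b a)*trace(b a) - trace(1) = z^2 - 2
reduce: trace(a b a^-1 b) = trace(b a b)*trace(a) - trace(b a b a) = x*y*z - x^2 - z^2 + 2
reduce: trace(b a^-1 b^-1 a) = trace(a b a^-1)*trace(b) - trace(a b a^-1 b) = -x*y*z + x^2 + y^2 + z^2 - 2
reduce: trace(a^-1 b a^-1 b^-1) = trace(b a^-1 b^-1)*trace(a) - trace(b a^-1 b^-1 a) = x*y*z - y^2 - z^2 + 2
trace(b a^-1 b^-1 a^-2) = trace(a^-1 b a^-1 b^-1)*trace(a) - trace(a^-1 b a^-1 b^-1 a) = x^2*y*z - x*y^2 - x*z^2 + x
trace(a^-3 b a^-1 b^-1) = trace(b a^-1 b^-1 a^-2)*trace(a) - trace(b a^-1 b^-1 a^-1) = x^3*y*z - x^2*y^2 - x^2*z^2 - x*y*z + x^2 + y^2 + z^2 - 2
reduce: trace(a^-1 b) = trace(b)*trace(a) - trace(b a) = x*y - z
trace(b a^-2) = trace(a^-1 b)*trace(a) - trace(a^-1 b a) = x^2*y - x*z - y
so trace(b a^-3) = trace(b a^-2)*trace(a) - trace(b a^-1) = x^3*y - x^2*z - 2*x*y + z
trace(a^-3 b a^-1) = trace(b a^-3)*trace(a) - trace(b a^-2) = x^4*y - x^3*z - 3*x^2*y + 2*x*z + y
reduce: trace(b^-1 a^-3 b a^-1 b^-1) = trace(a^-3 b a^-1 b^-1)*trace(b) - trace(a^-3 b a^-1) = x^3*y^2*z - x^4*y - x^2*y^3 - x^2*y*z^2 + x^3*z - x*y^2*z + 4*x^2*y + y^3 + y*z^2 - 2*x*z - 3*y

x^3*y^2*z - x^4*y - x^2*y^3 - x^2*y*z^2 + x^3*z - x*y^2*z + 4*x^2*y + y^3 + y*z^2 - 2*x*z - 3*y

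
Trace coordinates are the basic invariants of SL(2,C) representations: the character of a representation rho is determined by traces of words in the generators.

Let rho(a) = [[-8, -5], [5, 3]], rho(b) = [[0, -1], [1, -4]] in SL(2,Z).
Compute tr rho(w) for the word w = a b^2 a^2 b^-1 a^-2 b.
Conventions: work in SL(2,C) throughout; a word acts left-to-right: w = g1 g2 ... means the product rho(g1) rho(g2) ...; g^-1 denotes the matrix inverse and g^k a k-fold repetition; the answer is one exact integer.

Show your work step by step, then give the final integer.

2229613

rho(a) = [[-8, -5], [5, 3]]
... * rho(b) = [[0, -1], [1, -4]]  ->  [[-5, 28], [3, -17]]
... * rho(b) = [[0, -1], [1, -4]]  ->  [[28, -107], [-17, 65]]
... * rho(a) = [[-8, -5], [5, 3]]  ->  [[-759, -461], [461, 280]]
... * rho(a) = [[-8, -5], [5, 3]]  ->  [[3767, 2412], [-2288, -1465]]
... * rho(b^-1) = [[-4, 1], [-1, 0]]  ->  [[-17480, 3767], [10617, -2288]]
... * rho(a^-1) = [[3, 5], [-5, -8]]  ->  [[-71275, -117536], [43291, 71389]]
... * rho(a^-1) = [[3, 5], [-5, -8]]  ->  [[373855, 583913], [-227072, -354657]]
... * rho(b) = [[0, -1], [1, -4]]  ->  [[583913, -2709507], [-354657, 1645700]]
tr = 583913 + 1645700 = 2229613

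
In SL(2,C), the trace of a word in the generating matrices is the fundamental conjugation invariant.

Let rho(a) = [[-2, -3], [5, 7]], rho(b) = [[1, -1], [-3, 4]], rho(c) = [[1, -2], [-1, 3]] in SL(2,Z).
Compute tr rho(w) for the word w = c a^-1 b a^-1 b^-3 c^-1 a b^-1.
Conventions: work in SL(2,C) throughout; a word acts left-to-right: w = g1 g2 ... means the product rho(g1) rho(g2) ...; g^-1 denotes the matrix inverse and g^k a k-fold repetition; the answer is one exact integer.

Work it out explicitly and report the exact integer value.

rho(c) = [[1, -2], [-1, 3]]
... * rho(a^-1) = [[7, 3], [-5, -2]]  ->  [[17, 7], [-22, -9]]
... * rho(b) = [[1, -1], [-3, 4]]  ->  [[-4, 11], [5, -14]]
... * rho(a^-1) = [[7, 3], [-5, -2]]  ->  [[-83, -34], [105, 43]]
... * rho(b^-1) = [[4, 1], [3, 1]]  ->  [[-434, -117], [549, 148]]
... * rho(b^-1) = [[4, 1], [3, 1]]  ->  [[-2087, -551], [2640, 697]]
... * rho(b^-1) = [[4, 1], [3, 1]]  ->  [[-10001, -2638], [12651, 3337]]
... * rho(c^-1) = [[3, 2], [1, 1]]  ->  [[-32641, -22640], [41290, 28639]]
... * rho(a) = [[-2, -3], [5, 7]]  ->  [[-47918, -60557], [60615, 76603]]
... * rho(b^-1) = [[4, 1], [3, 1]]  ->  [[-373343, -108475], [472269, 137218]]
tr = -373343 + 137218 = -236125

-236125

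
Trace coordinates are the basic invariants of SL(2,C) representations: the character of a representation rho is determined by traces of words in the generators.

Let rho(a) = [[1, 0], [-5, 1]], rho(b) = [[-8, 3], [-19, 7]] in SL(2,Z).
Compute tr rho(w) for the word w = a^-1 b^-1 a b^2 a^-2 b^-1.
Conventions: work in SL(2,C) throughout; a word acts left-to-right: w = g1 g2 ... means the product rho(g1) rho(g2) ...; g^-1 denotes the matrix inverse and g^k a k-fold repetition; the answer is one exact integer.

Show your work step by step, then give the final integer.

rho(a^-1) = [[1, 0], [5, 1]]
... * rho(b^-1) = [[7, -3], [19, -8]]  ->  [[7, -3], [54, -23]]
... * rho(a) = [[1, 0], [-5, 1]]  ->  [[22, -3], [169, -23]]
... * rho(b) = [[-8, 3], [-19, 7]]  ->  [[-119, 45], [-915, 346]]
... * rho(b) = [[-8, 3], [-19, 7]]  ->  [[97, -42], [746, -323]]
... * rho(a^-1) = [[1, 0], [5, 1]]  ->  [[-113, -42], [-869, -323]]
... * rho(a^-1) = [[1, 0], [5, 1]]  ->  [[-323, -42], [-2484, -323]]
... * rho(b^-1) = [[7, -3], [19, -8]]  ->  [[-3059, 1305], [-23525, 10036]]
tr = -3059 + 10036 = 6977

6977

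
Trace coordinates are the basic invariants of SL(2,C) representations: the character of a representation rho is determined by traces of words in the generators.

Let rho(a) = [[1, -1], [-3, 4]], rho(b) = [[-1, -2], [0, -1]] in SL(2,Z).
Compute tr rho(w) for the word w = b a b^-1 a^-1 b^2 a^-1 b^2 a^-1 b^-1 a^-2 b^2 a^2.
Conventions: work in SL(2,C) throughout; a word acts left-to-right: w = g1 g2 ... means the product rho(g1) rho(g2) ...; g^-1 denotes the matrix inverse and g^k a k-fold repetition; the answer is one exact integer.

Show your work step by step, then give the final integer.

rho(b) = [[-1, -2], [0, -1]]
... * rho(a) = [[1, -1], [-3, 4]]  ->  [[5, -7], [3, -4]]
... * rho(b^-1) = [[-1, 2], [0, -1]]  ->  [[-5, 17], [-3, 10]]
... * rho(a^-1) = [[4, 1], [3, 1]]  ->  [[31, 12], [18, 7]]
... * rho(b) = [[-1, -2], [0, -1]]  ->  [[-31, -74], [-18, -43]]
... * rho(b) = [[-1, -2], [0, -1]]  ->  [[31, 136], [18, 79]]
... * rho(a^-1) = [[4, 1], [3, 1]]  ->  [[532, 167], [309, 97]]
... * rho(b) = [[-1, -2], [0, -1]]  ->  [[-532, -1231], [-309, -715]]
... * rho(b) = [[-1, -2], [0, -1]]  ->  [[532, 2295], [309, 1333]]
... * rho(a^-1) = [[4, 1], [3, 1]]  ->  [[9013, 2827], [5235, 1642]]
... * rho(b^-1) = [[-1, 2], [0, -1]]  ->  [[-9013, 15199], [-5235, 8828]]
... * rho(a^-1) = [[4, 1], [3, 1]]  ->  [[9545, 6186], [5544, 3593]]
... * rho(a^-1) = [[4, 1], [3, 1]]  ->  [[56738, 15731], [32955, 9137]]
... * rho(b) = [[-1, -2], [0, -1]]  ->  [[-56738, -129207], [-32955, -75047]]
... * rho(b) = [[-1, -2], [0, -1]]  ->  [[56738, 242683], [32955, 140957]]
... * rho(a) = [[1, -1], [-3, 4]]  ->  [[-671311, 913994], [-389916, 530873]]
... * rho(a) = [[1, -1], [-3, 4]]  ->  [[-3413293, 4327287], [-1982535, 2513408]]
tr = -3413293 + 2513408 = -899885

-899885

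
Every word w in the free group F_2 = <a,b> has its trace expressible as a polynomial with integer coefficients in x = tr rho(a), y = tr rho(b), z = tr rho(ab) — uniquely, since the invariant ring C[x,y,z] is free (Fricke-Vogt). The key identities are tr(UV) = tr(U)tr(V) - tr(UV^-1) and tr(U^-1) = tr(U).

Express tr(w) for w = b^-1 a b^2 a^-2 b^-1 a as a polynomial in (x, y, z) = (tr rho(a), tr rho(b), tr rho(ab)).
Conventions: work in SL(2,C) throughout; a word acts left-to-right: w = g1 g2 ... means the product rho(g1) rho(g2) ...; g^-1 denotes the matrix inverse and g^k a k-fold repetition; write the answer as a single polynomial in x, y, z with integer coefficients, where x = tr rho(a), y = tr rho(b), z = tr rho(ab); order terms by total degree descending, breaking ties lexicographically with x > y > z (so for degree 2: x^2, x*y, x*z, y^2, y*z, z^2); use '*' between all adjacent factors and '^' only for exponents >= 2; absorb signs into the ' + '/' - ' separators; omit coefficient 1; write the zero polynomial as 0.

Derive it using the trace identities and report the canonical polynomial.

-x^3*y^3*z + x^4*y^2 + x^2*y^4 + 2*x^2*y^2*z^2 - x^3*y*z - x*y^3*z - x*y*z^3 - 4*x^2*y^2 + 3*x*y*z + x^2 + y^2 + z^2 - 2

so tr(a b a) = tr(a)*tr(b a) - tr(b)   [square of a] = x*z - y
reduce: tr(a b a b) = tr(b a)*tr(b a) - tr(1)   [split at a repeated b] = z^2 - 2
tr(a b^-1 a b) = tr(a b a)*tr(b) - tr(a b a b)   [inverse elimination on b] = x*y*z - y^2 - z^2 + 2
reduce: tr(a^2) = tr(a)*tr(a) - tr(1)   [square of a] = x^2 - 2
tr(a b^2 a) = tr(b)*tr(a^2 b) - tr(a^2)   [square of b] = x*y*z - x^2 - y^2 + 2
so tr(a b^2) = tr(b)*tr(a b) - tr(a)   [square of b] = y*z - x
tr(a^2 b^2 a) = tr(a)*tr(a b^2 a) - tr(a b^2)   [square of a] = x^2*y*z - x^3 - x*y^2 - y*z + 3*x
reduce: tr(a b a^2 b) = tr(a)*tr(b a b a) - tr(b a b)   [square of a] = x*z^2 - y*z - x
tr(a b a^2) = tr(a)*tr(a b a) - tr(a b)   [square of a] = x^2*z - x*y - z
so tr(a^2 b^2 a b) = tr(b)*tr(a b a^2 b) - tr(a b a^2)   [square of b] = x*y*z^2 - x^2*z - y^2*z + z
tr(a b^2 a b^-1 a) = tr(a^2 b^2 a)*tr(b) - tr(a^2 b^2 a b)   [inverse elimination on b] = x^2*y^2*z - x^3*y - x*y^3 - x*y*z^2 + x^2*z + 3*x*y - z
tr(a b a b^2 a) = tr(b)*tr(a^2 b a b) - tr(a^2 b a)   [square of b] = x*y*z^2 - x^2*z - y^2*z + z
reduce: tr(a b a b a b) = tr(b a b a)*tr(b a) - tr(a b)   [split at a repeated b] = z^3 - 3*z
so tr(a b a b^2 a b) = tr(b)*tr(a b a b a b) - tr(a b a b a)   [square of b] = y*z^3 - x*z^2 - 2*y*z + x
tr(a b^2 a b^-1 a b) = tr(a b a b^2 a)*tr(b) - tr(a b a b^2 a b)   [inverse elimination on b] = x*y^2*z^2 - x^2*y*z - y^3*z - y*z^3 + x*z^2 + 3*y*z - x
tr(b^-1 a b^-1 a b^2 a) = tr(a b^2 a b^-1 a)*tr(b) - tr(a b^2 a b^-1 a b)   [inverse elimination on b] = x^2*y^3*z - x^3*y^2 - x*y^4 - 2*x*y^2*z^2 + 2*x^2*y*z + y^3*z + y*z^3 + 3*x*y^2 - x*z^2 - 4*y*z + x
reduce: tr(a^-1 b^-1 a b^-1 a b^2) = tr(b^-1 a b^-1 a b^2)*tr(a) - tr(b^-1 a b^-1 a b^2 a)   [inverse elimination on a] = -x^2*y^3*z + x^3*y^2 + x*y^4 + 2*x*y^2*z^2 - x^2*y*z - y^3*z - y*z^3 - 4*x*y^2 + 4*y*z + x
tr(b^-1 a b^2 a^-2 b^-1 a) = tr(a^-1 b^-1 a b^-1 a b^2)*tr(a) - tr(a^-1 b^-1 a b^-1 a b^2 a)   [inverse elimination on a] = -x^3*y^3*z + x^4*y^2 + x^2*y^4 + 2*x^2*y^2*z^2 - x^3*y*z - x*y^3*z - x*y*z^3 - 4*x^2*y^2 + 3*x*y*z + x^2 + y^2 + z^2 - 2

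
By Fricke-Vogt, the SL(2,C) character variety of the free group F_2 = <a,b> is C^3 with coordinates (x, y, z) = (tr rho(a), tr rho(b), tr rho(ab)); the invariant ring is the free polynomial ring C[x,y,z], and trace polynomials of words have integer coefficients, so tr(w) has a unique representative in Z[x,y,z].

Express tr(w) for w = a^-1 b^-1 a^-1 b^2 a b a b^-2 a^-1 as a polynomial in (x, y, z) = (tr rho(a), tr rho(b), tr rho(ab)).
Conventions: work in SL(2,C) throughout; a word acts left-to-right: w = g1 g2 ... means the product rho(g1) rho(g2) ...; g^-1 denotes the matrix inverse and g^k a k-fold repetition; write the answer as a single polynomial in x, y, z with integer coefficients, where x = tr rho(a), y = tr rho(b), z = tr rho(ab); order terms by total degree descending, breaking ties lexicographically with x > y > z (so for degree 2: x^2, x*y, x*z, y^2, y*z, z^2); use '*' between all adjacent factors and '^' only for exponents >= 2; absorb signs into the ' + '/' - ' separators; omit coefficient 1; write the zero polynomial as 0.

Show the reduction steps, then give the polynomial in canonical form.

-x^2*y^3*z^3 + x^3*y^2*z^2 + 2*x*y^4*z^2 + x*y^2*z^4 - x^2*y^3*z - y^5*z - y^3*z^3 - 5*x*y^2*z^2 + x^2*y*z + 5*y^3*z + y*z^3 - 4*y*z + x

trace(b a b a) = trace(a b)*trace(a b) - trace(1)   [split at a repeated a] = z^2 - 2
trace(a b a) = trace(a)*trace(b a) - trace(b)   [square of a] = x*z - y
trace(b^2 a b a) = trace(b)*trace(a b a b) - trace(a b a)   [square of b] = y*z^2 - x*z - y
trace(b a b) = trace(b)*trace(a b) - trace(a)   [square of b] = y*z - x
apply: trace(b^2 a b) = trace(b)*trace(b a b) - trace(b a)   [square of b] = y^2*z - x*y - z
trace(a b^2 a b a) = trace(a)*trace(b^2 a b a) - trace(b^2 a b)   [square of a] = x*y*z^2 - x^2*z - y^2*z + z
use: trace(a b a b a b) = trace(a b a b)*trace(a b) - trace(b a)   [split at a repeated a] = z^3 - 3*z
trace(a b a b a) = trace(a)*trace(b a b a) - trace(b a b)   [square of a] = x*z^2 - y*z - x
apply: trace(a b^2 a b a b) = trace(b)*trace(a b a b a b) - trace(a b a b a)   [square of b] = y*z^3 - x*z^2 - 2*y*z + x
apply: trace(b^2 a b a b^-1 a) = trace(a b^2 a b a)*trace(b) - trace(a b^2 a b a b)   [inverse elimination on b] = x*y^2*z^2 - x^2*y*z - y^3*z - y*z^3 + x*z^2 + 3*y*z - x
trace(a^-1 b^2 a b a b^-1) = trace(b^2 a b a b^-1)*trace(a) - trace(b^2 a b a b^-1 a)   [inverse elimination on a] = -x*y^2*z^2 + x^2*y*z + y^3*z + y*z^3 - 3*y*z - x
trace(b^2 a b a b^-2 a^-1) = trace(a^-1 b^2 a b a b^-1)*trace(b) - trace(a^-1 b^2 a b a)   [inverse elimination on b] = -x*y^3*z^2 + x^2*y^2*z + y^4*z + y^2*z^3 - 4*y^2*z + z
use: trace(a^-2 b^2 a b a b^-2) = trace(b^2 a b a b^-2 a^-1)*trace(a) - trace(b^2 a b a b^-2)   [inverse elimination on a] = -x^2*y^3*z^2 + x^3*y^2*z + x*y^4*z + x*y^2*z^3 - 4*x*y^2*z + y
trace(a^-1 b^2 a b a b^-2 a^-2) = trace(a^-2 b^2 a b a b^-2)*trace(a) - trace(a^-2 b^2 a b a b^-2 a)   [inverse elimination on a] = -x^3*y^3*z^2 + x^4*y^2*z + x^2*y^4*z + x^2*y^2*z^3 + x*y^3*z^2 - 5*x^2*y^2*z - y^4*z - y^2*z^3 + 4*y^2*z + x*y - z
apply: trace(b^3 a b) = trace(b)*trace(b^2 a b) - trace(b^2 a)   [square of b] = y^3*z - x*y^2 - 2*y*z + x
trace(a b a b^3) = trace(b)*trace(a b a b^2) - trace(a b a b)   [square of b] = y^2*z^2 - x*y*z - y^2 - z^2 + 2
trace(b^3 a b a b) = trace(b)*trace(a b a b^3) - trace(a b a b^2)   [square of b] = y^3*z^2 - x*y^2*z - y^3 - 2*y*z^2 + x*z + 3*y
use: trace(b^3 a b a b a) = trace(b)*trace(a b a b a b^2) - trace(a b a b a b)   [square of b] = y^2*z^3 - x*y*z^2 - 2*y^2*z - z^3 + x*y + 3*z
trace(a^-1 b^3 a b a b) = trace(b^3 a b a b)*trace(a) - trace(b^3 a b a b a)   [inverse elimination on a] = x*y^3*z^2 - x^2*y^2*z - y^2*z^3 - x*y^3 - x*y*z^2 + x^2*z + 2*y^2*z + z^3 + 2*x*y - 3*z
apply: trace(b^3 a b a b^-1 a^-1) = trace(a^-1 b^3 a b a)*trace(b) - trace(a^-1 b^3 a b a b)   [inverse elimination on b] = -x*y^3*z^2 + x^2*y^2*z + y^4*z + y^2*z^3 + x*y*z^2 - x^2*z - 4*y^2*z - z^3 - x*y + 3*z
trace(b^-1 a^-2 b^3 a b a) = trace(b^3 a b a b^-1 a^-1)*trace(a) - trace(b^3 a b a b^-1)   [inverse elimination on a] = -x^2*y^3*z^2 + x^3*y^2*z + x*y^4*z + x*y^2*z^3 + x^2*y*z^2 - x^3*z - 4*x*y^2*z - x*z^3 - x^2*y - y*z^2 + 4*x*z + y
apply: trace(a^-1 b^3 a b) = trace(b^3 a b)*trace(a) - trace(b^3 a b a)   [inverse elimination on a] = x*y^3*z - x^2*y^2 - y^2*z^2 - x*y*z + x^2 + y^2 + z^2 - 2
trace(b^2 a b a b^-2 a^-2 b) = trace(b^-1 a^-2 b^3 a b a)*trace(b) - trace(b^-1 a^-2 b^3 a b a b)   [inverse elimination on b] = -x^2*y^4*z^2 + x^3*y^3*z + x*y^5*z + x*y^3*z^3 + x^2*y^2*z^2 - x^3*y*z - 5*x*y^3*z - x*y*z^3 + 5*x*y*z - x^2 - z^2 + 2
trace(a^2) = trace(a)*trace(a) - trace(1)   [square of a] = x^2 - 2
apply: trace(a b^2 a) = trace(b)*trace(a^2 b) - trace(a^2)   [square of b] = x*y*z - x^2 - y^2 + 2
use: trace(b a b^2 a b) = trace(b)*trace(a b^2 a b) - trace(a b^2 a)   [square of b] = y^2*z^2 - 2*x*y*z + x^2 - 2
use: trace(b a b^2 a b a b) = trace(b)*trace(a b^2 a b a b) - trace(a b^2 a b a)   [square of b] = y^2*z^3 - 2*x*y*z^2 + x^2*z - y^2*z + x*y - z
trace(a b a b a b a b) = trace(a b)*trace(a b a b a b) - trace(a^-1 b^-1 a^-1 b^-1)   [split at a repeated a] = z^4 - 4*z^2 + 2
apply: trace(a b a b a b a) = trace(a)*trace(b a b a b a) - trace(b a b a b)   [square of a] = x*z^3 - y*z^2 - 2*x*z + y
trace(b a b^2 a b a b a) = trace(b)*trace(a b a b a b a b) - trace(a b a b a b a)   [square of b] = y*z^4 - x*z^3 - 3*y*z^2 + 2*x*z + y
trace(a^-1 b a b^2 a b a b) = trace(b a b^2 a b a b)*trace(a) - trace(b a b^2 a b a b a)   [inverse elimination on a] = x*y^2*z^3 - 2*x^2*y*z^2 - y*z^4 + x^3*z - x*y^2*z + x*z^3 + x^2*y + 3*y*z^2 - 3*x*z - y
use: trace(a^-1 b a b^2 a b a b^-1) = trace(a^-1 b a b^2 a b a)*trace(b) - trace(a^-1 b a b^2 a b a b)   [inverse elimination on b] = -x*y^2*z^3 + 2*x^2*y*z^2 + y^3*z^2 + y*z^4 - x^3*z - x*y^2*z - x*z^3 - 3*y*z^2 + 3*x*z - y
trace(b a b^2 a b a b^-2 a^-1) = trace(a^-1 b a b^2 a b a b^-1)*trace(b) - trace(a^-1 b a b^2 a b a)   [inverse elimination on b] = -x*y^3*z^3 + 2*x^2*y^2*z^2 + y^4*z^2 + y^2*z^4 - x^3*y*z - x*y^3*z - x*y*z^3 - 4*y^2*z^2 + 5*x*y*z - x^2 - y^2 + 2
trace(b^2 a b a b^-2 a^-2 b a) = trace(b a b^2 a b a b^-2 a^-1)*trace(a) - trace(b a b^2 a b a b^-2)   [inverse elimination on a] = -x^2*y^3*z^3 + 2*x^3*y^2*z^2 + x*y^4*z^2 + x*y^2*z^4 - x^4*y*z - x^2*y^3*z - x^2*y*z^3 - 5*x*y^2*z^2 + 6*x^2*y*z + y^3*z + y*z^3 - x^3 - x*y^2 - x*z^2 - 3*y*z + 3*x
use: trace(a^-1 b^2 a b a b^-2 a^-2 b) = trace(b^2 a b a b^-2 a^-2 b)*trace(a) - trace(b^2 a b a b^-2 a^-2 b a)   [inverse elimination on a] = -x^3*y^4*z^2 + x^4*y^3*z + x^2*y^5*z + 2*x^2*y^3*z^3 - x^3*y^2*z^2 - x*y^4*z^2 - x*y^2*z^4 - 4*x^2*y^3*z + 5*x*y^2*z^2 - x^2*y*z - y^3*z - y*z^3 + x*y^2 + 3*y*z - x
use: trace(a^-1 b^-1 a^-1 b^2 a b a b^-2 a^-1) = trace(a^-1 b^2 a b a b^-2 a^-2)*trace(b) - trace(a^-1 b^2 a b a b^-2 a^-2 b)   [inverse elimination on b] = -x^2*y^3*z^3 + x^3*y^2*z^2 + 2*x*y^4*z^2 + x*y^2*z^4 - x^2*y^3*z - y^5*z - y^3*z^3 - 5*x*y^2*z^2 + x^2*y*z + 5*y^3*z + y*z^3 - 4*y*z + x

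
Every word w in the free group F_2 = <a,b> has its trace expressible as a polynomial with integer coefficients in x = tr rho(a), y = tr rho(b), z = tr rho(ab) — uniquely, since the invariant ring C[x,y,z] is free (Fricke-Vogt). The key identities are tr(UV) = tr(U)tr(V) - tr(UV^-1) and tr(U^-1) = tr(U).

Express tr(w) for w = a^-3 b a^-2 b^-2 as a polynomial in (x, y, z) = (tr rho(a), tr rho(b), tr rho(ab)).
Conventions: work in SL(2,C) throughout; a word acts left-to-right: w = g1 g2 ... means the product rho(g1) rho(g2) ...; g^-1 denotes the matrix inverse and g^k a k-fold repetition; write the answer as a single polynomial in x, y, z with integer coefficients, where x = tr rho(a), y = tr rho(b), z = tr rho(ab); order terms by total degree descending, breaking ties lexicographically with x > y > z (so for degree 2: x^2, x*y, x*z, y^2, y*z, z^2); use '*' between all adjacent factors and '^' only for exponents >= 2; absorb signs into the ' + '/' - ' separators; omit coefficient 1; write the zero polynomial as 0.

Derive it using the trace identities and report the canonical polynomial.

reduce: trace(a^-1) = trace(a) = x
so trace(b a b) = trace(b) trace(a b) - trace(a)  (reduce the b square) = y*z - x
trace(b a b a) = trace(b a) trace(b a) - trace(1)  (split on b) = z^2 - 2
reduce: trace(a b a^-1 b) = trace(b a b) trace(a) - trace(b a b a)  (eliminate a^-1) = x*y*z - x^2 - z^2 + 2
reduce: trace(b a^-1 b^-1 a) = trace(a b a^-1) trace(b) - trace(a b a^-1 b)  (eliminate b^-1) = -x*y*z + x^2 + y^2 + z^2 - 2
trace(a^-1 b a^-1 b^-1) = trace(b a^-1 b^-1) trace(a) - trace(b a^-1 b^-1 a)  (eliminate a^-1) = x*y*z - y^2 - z^2 + 2
trace(b^-1 a^-2 b a^-1) = trace(a^-1 b a^-1 b^-1) trace(a) - trace(a^-1 b a^-1 b^-1 a)  (eliminate a^-1) = x^2*y*z - x*y^2 - x*z^2 + x
so trace(b a^-1) = trace(b) trace(a) - trace(b a)  (eliminate a^-1) = x*y - z
so trace(a^-1 b a^-1) = trace(b a^-1) trace(a) - trace(b)  (eliminate a^-1) = x^2*y - x*z - y
reduce: trace(a^-2 b a^-1) = trace(a^-1 b a^-1) trace(a) - trace(a^-1 b)  (eliminate a^-1) = x^3*y - x^2*z - 2*x*y + z
trace(b a^-1 b^-2 a^-2) = trace(b^-1 a^-2 b a^-1) trace(b) - trace(b^-1 a^-2 b a^-1 b)  (eliminate b^-1) = x^2*y^2*z - x^3*y - x*y^3 - x*y*z^2 + x^2*z + 3*x*y - z
trace(b a^-1 b^-2 a^-1) = trace(a^-1 b a^-1 b^-1) trace(b) - trace(a^-1 b a^-1)  (eliminate b^-1) = x*y^2*z - x^2*y - y^3 - y*z^2 + x*z + 3*y
trace(b^-2 a^-3 b a^-1) = trace(b a^-1 b^-2 a^-2) trace(a) - trace(b a^-1 b^-2 a^-1)  (eliminate a^-1) = x^3*y^2*z - x^4*y - x^2*y^3 - x^2*y*z^2 + x^3*z - x*y^2*z + 4*x^2*y + y^3 + y*z^2 - 2*x*z - 3*y
so trace(b^-1 a^-2) = trace(b^-1 a^-1) trace(a) - trace(b^-1)  (eliminate a^-1) = x*z - y
trace(b^-1 a^-3) = trace(b^-1 a^-2) trace(a) - trace(b^-1 a^-1)  (eliminate a^-1) = x^2*z - x*y - z
trace(a^-3 b a^-2 b^-2) = trace(b^-2 a^-3 b a^-1) trace(a) - trace(b^-2 a^-3 b)  (eliminate a^-1) = x^4*y^2*z - x^5*y - x^3*y^3 - x^3*y*z^2 + x^4*z - x^2*y^2*z + 4*x^3*y + x*y^3 + x*y*z^2 - 3*x^2*z - 2*x*y + z

x^4*y^2*z - x^5*y - x^3*y^3 - x^3*y*z^2 + x^4*z - x^2*y^2*z + 4*x^3*y + x*y^3 + x*y*z^2 - 3*x^2*z - 2*x*y + z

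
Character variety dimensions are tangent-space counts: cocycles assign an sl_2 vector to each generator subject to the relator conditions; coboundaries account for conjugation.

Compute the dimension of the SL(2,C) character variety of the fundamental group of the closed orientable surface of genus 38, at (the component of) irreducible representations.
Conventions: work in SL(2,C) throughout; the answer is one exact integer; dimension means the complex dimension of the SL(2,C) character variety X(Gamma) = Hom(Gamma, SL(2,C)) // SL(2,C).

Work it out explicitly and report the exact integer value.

The genus-38 surface group: 2g = 76 generators, one relator prod [a_i, b_i].
Before the relator condition, cocycle space has dim 3*76 = 228.
d_2 is surjective at irreducible rho (its cokernel H^2 is dual to H^0 = 0), so dim Z^1 = 228 - 3 = 225.
dim B^1 = 3 (coboundaries, injective at irreducible rho).
dim H^1 = 225 - 3 = 222 = dim X.

222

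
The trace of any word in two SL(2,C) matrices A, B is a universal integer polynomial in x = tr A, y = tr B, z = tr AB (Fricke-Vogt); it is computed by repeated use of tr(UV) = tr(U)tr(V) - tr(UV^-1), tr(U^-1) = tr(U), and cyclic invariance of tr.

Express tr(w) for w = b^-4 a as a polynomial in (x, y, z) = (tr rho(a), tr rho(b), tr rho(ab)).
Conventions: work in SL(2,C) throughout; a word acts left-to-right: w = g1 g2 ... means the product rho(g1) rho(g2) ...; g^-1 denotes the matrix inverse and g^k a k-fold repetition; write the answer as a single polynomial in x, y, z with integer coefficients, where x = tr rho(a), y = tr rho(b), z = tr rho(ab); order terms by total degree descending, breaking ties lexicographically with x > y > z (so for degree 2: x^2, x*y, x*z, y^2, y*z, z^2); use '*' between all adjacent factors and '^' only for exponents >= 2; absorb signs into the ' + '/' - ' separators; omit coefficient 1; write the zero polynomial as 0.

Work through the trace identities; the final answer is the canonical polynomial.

use: trace(a b^-1) = trace(a)*trace(b) - trace(a b) = x*y - z
use: trace(b^-2 a) = trace(a b^-1)*trace(b) - trace(a) = x*y^2 - y*z - x
use: trace(a b^-3) = trace(b^-2 a)*trace(b) - trace(b^-2 a b) = x*y^3 - y^2*z - 2*x*y + z
trace(b^-4 a) = trace(a b^-3)*trace(b) - trace(a b^-2) = x*y^4 - y^3*z - 3*x*y^2 + 2*y*z + x

x*y^4 - y^3*z - 3*x*y^2 + 2*y*z + x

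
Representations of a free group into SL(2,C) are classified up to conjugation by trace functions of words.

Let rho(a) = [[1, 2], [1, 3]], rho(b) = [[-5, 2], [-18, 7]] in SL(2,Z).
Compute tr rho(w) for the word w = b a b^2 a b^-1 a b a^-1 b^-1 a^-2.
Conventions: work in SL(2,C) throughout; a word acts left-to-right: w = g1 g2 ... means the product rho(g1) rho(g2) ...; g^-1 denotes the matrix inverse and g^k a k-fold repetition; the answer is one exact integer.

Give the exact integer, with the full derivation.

-36480530

rho(b) = [[-5, 2], [-18, 7]]
... * rho(a) = [[1, 2], [1, 3]]  ->  [[-3, -4], [-11, -15]]
... * rho(b) = [[-5, 2], [-18, 7]]  ->  [[87, -34], [325, -127]]
... * rho(b) = [[-5, 2], [-18, 7]]  ->  [[177, -64], [661, -239]]
... * rho(a) = [[1, 2], [1, 3]]  ->  [[113, 162], [422, 605]]
... * rho(b^-1) = [[7, -2], [18, -5]]  ->  [[3707, -1036], [13844, -3869]]
... * rho(a) = [[1, 2], [1, 3]]  ->  [[2671, 4306], [9975, 16081]]
... * rho(b) = [[-5, 2], [-18, 7]]  ->  [[-90863, 35484], [-339333, 132517]]
... * rho(a^-1) = [[3, -2], [-1, 1]]  ->  [[-308073, 217210], [-1150516, 811183]]
... * rho(b^-1) = [[7, -2], [18, -5]]  ->  [[1753269, -469904], [6547682, -1754883]]
... * rho(a^-1) = [[3, -2], [-1, 1]]  ->  [[5729711, -3976442], [21397929, -14850247]]
... * rho(a^-1) = [[3, -2], [-1, 1]]  ->  [[21165575, -15435864], [79044034, -57646105]]
tr = 21165575 + -57646105 = -36480530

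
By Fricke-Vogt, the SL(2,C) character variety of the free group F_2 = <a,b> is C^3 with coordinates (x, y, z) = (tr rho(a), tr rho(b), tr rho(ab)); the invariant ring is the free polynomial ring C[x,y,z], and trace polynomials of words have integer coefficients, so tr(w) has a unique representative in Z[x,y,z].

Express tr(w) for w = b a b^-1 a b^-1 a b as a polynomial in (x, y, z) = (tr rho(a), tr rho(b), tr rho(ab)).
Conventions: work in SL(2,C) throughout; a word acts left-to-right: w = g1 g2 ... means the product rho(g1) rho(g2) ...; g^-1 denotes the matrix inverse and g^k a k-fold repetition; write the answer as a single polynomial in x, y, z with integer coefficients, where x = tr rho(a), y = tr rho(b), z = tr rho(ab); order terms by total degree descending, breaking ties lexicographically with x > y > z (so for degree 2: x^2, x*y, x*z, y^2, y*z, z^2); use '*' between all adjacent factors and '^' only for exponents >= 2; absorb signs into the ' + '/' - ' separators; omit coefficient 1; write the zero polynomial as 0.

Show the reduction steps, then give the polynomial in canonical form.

trace(b a^2) = trace(a) trace(b a) - trace(b) = x*z - y
trace(a^3 b) = trace(a) trace(b a^2) - trace(b a) = x^2*z - x*y - z
trace(a^2) = trace(a) trace(a) - trace(1) = x^2 - 2
trace(a^3) = trace(a) trace(a^2) - trace(a) = x^3 - 3*x
trace(a b^2 a^2) = trace(b) trace(a^3 b) - trace(a^3) = x^2*y*z - x^3 - x*y^2 - y*z + 3*x
trace(a b a b) = trace(a b) trace(a b) - trace(1)   [split at repeated a] = z^2 - 2
trace(b a b^2 a) = trace(b) trace(a b a b) - trace(a b a) = y*z^2 - x*z - y
trace(b a b) = trace(b) trace(a b) - trace(a) = y*z - x
trace(b a b^2) = trace(b) trace(b a b) - trace(b a) = y^2*z - x*y - z
trace(a b^2 a^2 b) = trace(a) trace(b a b^2 a) - trace(b a b^2) = x*y*z^2 - x^2*z - y^2*z + z
trace(a b^-1 a b^2 a) = trace(a b^2 a^2) trace(b) - trace(a b^2 a^2 b) = x^2*y^2*z - x^3*y - x*y^3 - x*y*z^2 + x^2*z + 3*x*y - z
trace(a b a^2 b) = trace(a) trace(b a b a) - trace(b a b) = x*z^2 - y*z - x
trace(a b^2 a b a) = trace(b) trace(a b a^2 b) - trace(a b a^2) = x*y*z^2 - x^2*z - y^2*z + z
trace(a b a b a b) = trace(b a) trace(b a b a) - trace(b^-1 a^-1)   [split at repeated b] = z^3 - 3*z
trace(a b^2 a b a b) = trace(b) trace(a b a b a b) - trace(a b a b a) = y*z^3 - x*z^2 - 2*y*z + x
trace(a b^-1 a b^2 a b) = trace(a b^2 a b a) trace(b) - trace(a b^2 a b a b) = x*y^2*z^2 - x^2*y*z - y^3*z - y*z^3 + x*z^2 + 3*y*z - x
trace(b a b^-1 a b^-1 a b) = trace(a b^-1 a b^2 a) trace(b) - trace(a b^-1 a b^2 a b) = x^2*y^3*z - x^3*y^2 - x*y^4 - 2*x*y^2*z^2 + 2*x^2*y*z + y^3*z + y*z^3 + 3*x*y^2 - x*z^2 - 4*y*z + x

x^2*y^3*z - x^3*y^2 - x*y^4 - 2*x*y^2*z^2 + 2*x^2*y*z + y^3*z + y*z^3 + 3*x*y^2 - x*z^2 - 4*y*z + x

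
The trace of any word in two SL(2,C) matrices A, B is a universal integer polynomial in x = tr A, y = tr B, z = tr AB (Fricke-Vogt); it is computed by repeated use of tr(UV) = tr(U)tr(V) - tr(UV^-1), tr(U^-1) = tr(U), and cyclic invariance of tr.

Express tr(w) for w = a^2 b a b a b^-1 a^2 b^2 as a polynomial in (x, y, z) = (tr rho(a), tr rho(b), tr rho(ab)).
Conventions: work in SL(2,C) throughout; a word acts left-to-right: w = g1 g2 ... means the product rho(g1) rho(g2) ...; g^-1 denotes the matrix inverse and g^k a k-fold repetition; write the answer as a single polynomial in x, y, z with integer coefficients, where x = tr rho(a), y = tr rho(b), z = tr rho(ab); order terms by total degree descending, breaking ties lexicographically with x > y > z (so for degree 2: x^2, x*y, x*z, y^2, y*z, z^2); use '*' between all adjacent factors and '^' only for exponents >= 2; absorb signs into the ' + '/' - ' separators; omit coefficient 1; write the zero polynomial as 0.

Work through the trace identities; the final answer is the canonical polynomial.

x^3*y^2*z^3 - x^4*y*z^2 - 2*x^2*y^3*z^2 - x^2*y*z^4 + x^3*z^3 + x*y^4*z + x*y^2*z^3 + x^4*y + x^2*y^3 + 4*x^2*y*z^2 - 2*x^3*z - 4*x*y^2*z - 2*x*z^3 - 3*x^2*y + y*z^2 + 5*x*z - y

trace(a b a b) = trace(a b) * trace(a b) - trace(1)  (split on a) = z^2 - 2
trace(b a b a b a) = trace(a b a b) * trace(a b) - trace(b a)  (split on a) = z^3 - 3*z
trace(a b a) = trace(a) * trace(b a) - trace(b)  (reduce the a square) = x*z - y
trace(b a b a b) = trace(b) * trace(a b a b) - trace(a b a)  (reduce the b square) = y*z^2 - x*z - y
trace(b a b a^2 b a) = trace(a) * trace(b a b a b a) - trace(b a b a b)  (reduce the a square) = x*z^3 - y*z^2 - 2*x*z + y
trace(b a b) = trace(b) * trace(a b) - trace(a)  (reduce the b square) = y*z - x
trace(a b a^2 b) = trace(a) * trace(b a b a) - trace(b a b)  (reduce the a square) = x*z^2 - y*z - x
trace(a b a^2) = trace(a) * trace(b a^2) - trace(b a)  (reduce the a square) = x^2*z - x*y - z
trace(b a b a^2 b) = trace(b) * trace(a b a^2 b) - trace(a b a^2)  (reduce the b square) = x*y*z^2 - x^2*z - y^2*z + z
trace(a b a^2 b a b a) = trace(a) * trace(b a b a^2 b a) - trace(b a b a^2 b)  (reduce the a square) = x^2*z^3 - 2*x*y*z^2 - x^2*z + y^2*z + x*y - z
trace(a^2 b a b a^3 b) = trace(a) * trace(a b a^2 b a b a) - trace(a b a^2 b a b)  (reduce the a square) = x^3*z^3 - 2*x^2*y*z^2 - x^3*z + x*y^2*z - x*z^3 + x^2*y + y*z^2 + x*z - y
trace(b a b a^3) = trace(a) * trace(b a b a^2) - trace(b a b a)  (reduce the a square) = x^2*z^2 - x*y*z - x^2 - z^2 + 2
trace(b a b a^4) = trace(a) * trace(b a b a^3) - trace(b a b a^2)  (reduce the a square) = x^3*z^2 - x^2*y*z - x^3 - 2*x*z^2 + y*z + 3*x
trace(a^2 b a b a^3) = trace(a) * trace(b a b a^4) - trace(b a b a^3)  (reduce the a square) = x^4*z^2 - x^3*y*z - x^4 - 3*x^2*z^2 + 2*x*y*z + 4*x^2 + z^2 - 2
trace(a^2 b^2 a^2 b a b a) = trace(b) * trace(a^2 b a b a^3 b) - trace(a^2 b a b a^3)  (reduce the b square) = x^3*y*z^3 - x^4*z^2 - 2*x^2*y^2*z^2 + x*y^3*z - x*y*z^3 + x^4 + x^2*y^2 + 3*x^2*z^2 + y^2*z^2 - x*y*z - 4*x^2 - y^2 - z^2 + 2
trace(b a b a b a b a) = trace(a b a b a b) * trace(a b) - trace(b a b a)  (split on a) = z^4 - 4*z^2 + 2
trace(b a b a b a b) = trace(b) * trace(a b a b a b) - trace(a b a b a)  (reduce the b square) = y*z^3 - x*z^2 - 2*y*z + x
trace(b a^2 b a b a b a) = trace(a) * trace(b a b a b a b a) - trace(b a b a b a b)  (reduce the a square) = x*z^4 - y*z^3 - 3*x*z^2 + 2*y*z + x
trace(b a^2 b a b a b) = trace(b) * trace(a^2 b a b a b) - trace(a^2 b a b a)  (reduce the b square) = x*y*z^3 - x^2*z^2 - y^2*z^2 - x*y*z + x^2 + y^2 + z^2 - 2
trace(a^2 b a b a b a^2 b) = trace(a) * trace(b a^2 b a b a b a) - trace(b a^2 b a b a b)  (reduce the a square) = x^2*z^4 - 2*x*y*z^3 - 2*x^2*z^2 + y^2*z^2 + 3*x*y*z - y^2 - z^2 + 2
trace(a b a b a b a^2) = trace(a) * trace(a b a b a b a) - trace(a b a b a b)  (reduce the a square) = x^2*z^3 - x*y*z^2 - 2*x^2*z - z^3 + x*y + 3*z
trace(a^2 b a b a b a^2) = trace(a) * trace(a b a b a b a^2) - trace(a b a b a b a)  (reduce the a square) = x^3*z^3 - x^2*y*z^2 - 2*x^3*z - 2*x*z^3 + x^2*y + y*z^2 + 5*x*z - y
trace(a^2 b^2 a^2 b a b a b) = trace(b) * trace(a^2 b a b a b a^2 b) - trace(a^2 b a b a b a^2)  (reduce the b square) = x^2*y*z^4 - x^3*z^3 - 2*x*y^2*z^3 - x^2*y*z^2 + y^3*z^2 + 2*x^3*z + 3*x*y^2*z + 2*x*z^3 - x^2*y - y^3 - 2*y*z^2 - 5*x*z + 3*y
trace(a^2 b a b a b^-1 a^2 b^2) = trace(a^2 b^2 a^2 b a b a) * trace(b) - trace(a^2 b^2 a^2 b a b a b)  (eliminate b^-1) = x^3*y^2*z^3 - x^4*y*z^2 - 2*x^2*y^3*z^2 - x^2*y*z^4 + x^3*z^3 + x*y^4*z + x*y^2*z^3 + x^4*y + x^2*y^3 + 4*x^2*y*z^2 - 2*x^3*z - 4*x*y^2*z - 2*x*z^3 - 3*x^2*y + y*z^2 + 5*x*z - y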